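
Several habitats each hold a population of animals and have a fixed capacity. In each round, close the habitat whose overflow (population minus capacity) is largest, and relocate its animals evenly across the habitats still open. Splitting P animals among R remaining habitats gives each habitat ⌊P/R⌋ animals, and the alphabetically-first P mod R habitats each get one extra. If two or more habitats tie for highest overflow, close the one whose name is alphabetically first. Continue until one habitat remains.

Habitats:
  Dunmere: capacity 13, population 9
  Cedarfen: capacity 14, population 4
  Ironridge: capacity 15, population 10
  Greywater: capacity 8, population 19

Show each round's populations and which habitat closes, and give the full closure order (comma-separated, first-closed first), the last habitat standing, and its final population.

Closure order: Greywater, Dunmere, Ironridge
Last habitat: Cedarfen with 42 animals

Round 1: Cedarfen=4 Dunmere=9 Greywater=19 Ironridge=10 → close Greywater (overflow 11)
  19÷3 = 6 each, +1 to first 1
Round 2: Cedarfen=11 Dunmere=15 Ironridge=16 → close Dunmere (overflow 2)
  15÷2 = 7 each, +1 to first 1
Round 3: Cedarfen=19 Ironridge=23 → close Ironridge (overflow 8)
  23÷1 = 23 each, +1 to first 0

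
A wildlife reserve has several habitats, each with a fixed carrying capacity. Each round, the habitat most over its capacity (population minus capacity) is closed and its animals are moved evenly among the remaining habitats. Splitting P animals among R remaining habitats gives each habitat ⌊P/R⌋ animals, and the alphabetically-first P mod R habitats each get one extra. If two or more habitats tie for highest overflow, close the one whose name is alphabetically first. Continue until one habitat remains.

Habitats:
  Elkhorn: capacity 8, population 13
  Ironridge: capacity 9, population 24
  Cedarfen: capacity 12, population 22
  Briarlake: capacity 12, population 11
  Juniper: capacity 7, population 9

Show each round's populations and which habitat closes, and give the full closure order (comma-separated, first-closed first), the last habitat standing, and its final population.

Closure order: Ironridge, Cedarfen, Elkhorn, Juniper
Last habitat: Briarlake with 79 animals

Round 1: Briarlake=11 Cedarfen=22 Elkhorn=13 Ironridge=24 Juniper=9 → close Ironridge (overflow 15)
  24÷4 = 6 each, +1 to first 0
Round 2: Briarlake=17 Cedarfen=28 Elkhorn=19 Juniper=15 → close Cedarfen (overflow 16)
  28÷3 = 9 each, +1 to first 1
Round 3: Briarlake=27 Elkhorn=28 Juniper=24 → close Elkhorn (overflow 20)
  28÷2 = 14 each, +1 to first 0
Round 4: Briarlake=41 Juniper=38 → close Juniper (overflow 31)
  38÷1 = 38 each, +1 to first 0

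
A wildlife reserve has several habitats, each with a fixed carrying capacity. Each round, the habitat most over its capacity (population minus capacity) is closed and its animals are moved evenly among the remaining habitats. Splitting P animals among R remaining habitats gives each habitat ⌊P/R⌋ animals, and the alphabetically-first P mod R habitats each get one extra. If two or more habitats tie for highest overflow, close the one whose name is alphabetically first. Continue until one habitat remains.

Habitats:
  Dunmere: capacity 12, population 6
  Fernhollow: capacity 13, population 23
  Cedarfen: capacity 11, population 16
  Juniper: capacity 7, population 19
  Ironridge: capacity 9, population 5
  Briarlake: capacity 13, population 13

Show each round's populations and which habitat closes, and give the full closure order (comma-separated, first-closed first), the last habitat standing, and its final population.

Closure order: Juniper, Fernhollow, Cedarfen, Briarlake, Dunmere
Last habitat: Ironridge with 82 animals

Round 1: Briarlake=13 Cedarfen=16 Dunmere=6 Fernhollow=23 Ironridge=5 Juniper=19 → close Juniper (overflow 12)
  19÷5 = 3 each, +1 to first 4
Round 2: Briarlake=17 Cedarfen=20 Dunmere=10 Fernhollow=27 Ironridge=8 → close Fernhollow (overflow 14)
  27÷4 = 6 each, +1 to first 3
Round 3: Briarlake=24 Cedarfen=27 Dunmere=17 Ironridge=14 → close Cedarfen (overflow 16)
  27÷3 = 9 each, +1 to first 0
Round 4: Briarlake=33 Dunmere=26 Ironridge=23 → close Briarlake (overflow 20)
  33÷2 = 16 each, +1 to first 1
Round 5: Dunmere=43 Ironridge=39 → close Dunmere (overflow 31)
  43÷1 = 43 each, +1 to first 0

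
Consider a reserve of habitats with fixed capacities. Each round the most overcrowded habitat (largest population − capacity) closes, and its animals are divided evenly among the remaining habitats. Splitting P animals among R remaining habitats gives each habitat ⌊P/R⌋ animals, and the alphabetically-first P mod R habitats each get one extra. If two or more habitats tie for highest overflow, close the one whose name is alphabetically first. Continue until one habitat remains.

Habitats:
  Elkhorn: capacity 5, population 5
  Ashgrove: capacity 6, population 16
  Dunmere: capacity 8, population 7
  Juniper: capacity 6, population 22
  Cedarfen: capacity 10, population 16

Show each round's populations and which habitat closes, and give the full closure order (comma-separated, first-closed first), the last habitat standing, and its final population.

Closure order: Juniper, Ashgrove, Cedarfen, Elkhorn
Last habitat: Dunmere with 66 animals

Round 1: Ashgrove=16 Cedarfen=16 Dunmere=7 Elkhorn=5 Juniper=22 → close Juniper (overflow 16)
  22÷4 = 5 each, +1 to first 2
Round 2: Ashgrove=22 Cedarfen=22 Dunmere=12 Elkhorn=10 → close Ashgrove (overflow 16)
  22÷3 = 7 each, +1 to first 1
Round 3: Cedarfen=30 Dunmere=19 Elkhorn=17 → close Cedarfen (overflow 20)
  30÷2 = 15 each, +1 to first 0
Round 4: Dunmere=34 Elkhorn=32 → close Elkhorn (overflow 27)
  32÷1 = 32 each, +1 to first 0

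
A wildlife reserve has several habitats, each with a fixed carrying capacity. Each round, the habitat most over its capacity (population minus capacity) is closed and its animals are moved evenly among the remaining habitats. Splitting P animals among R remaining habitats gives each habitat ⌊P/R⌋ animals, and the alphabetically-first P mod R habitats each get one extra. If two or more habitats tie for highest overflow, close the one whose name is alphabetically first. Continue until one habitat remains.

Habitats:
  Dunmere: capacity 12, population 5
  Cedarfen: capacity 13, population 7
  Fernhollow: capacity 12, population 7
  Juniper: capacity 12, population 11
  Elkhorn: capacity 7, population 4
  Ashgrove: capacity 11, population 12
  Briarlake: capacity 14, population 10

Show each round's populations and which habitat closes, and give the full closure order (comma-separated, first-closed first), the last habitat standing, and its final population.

Round 1: Ashgrove=12 Briarlake=10 Cedarfen=7 Dunmere=5 Elkhorn=4 Fernhollow=7 Juniper=11 → close Ashgrove (overflow 1)
  12÷6 = 2 each, +1 to first 0
Round 2: Briarlake=12 Cedarfen=9 Dunmere=7 Elkhorn=6 Fernhollow=9 Juniper=13 → close Juniper (overflow 1)
  13÷5 = 2 each, +1 to first 3
Round 3: Briarlake=15 Cedarfen=12 Dunmere=10 Elkhorn=8 Fernhollow=11 → close Briarlake (overflow 1)
  15÷4 = 3 each, +1 to first 3
Round 4: Cedarfen=16 Dunmere=14 Elkhorn=12 Fernhollow=14 → close Elkhorn (overflow 5)
  12÷3 = 4 each, +1 to first 0
Round 5: Cedarfen=20 Dunmere=18 Fernhollow=18 → close Cedarfen (overflow 7)
  20÷2 = 10 each, +1 to first 0
Round 6: Dunmere=28 Fernhollow=28 → close Dunmere (overflow 16)
  28÷1 = 28 each, +1 to first 0

Closure order: Ashgrove, Juniper, Briarlake, Elkhorn, Cedarfen, Dunmere
Last habitat: Fernhollow with 56 animals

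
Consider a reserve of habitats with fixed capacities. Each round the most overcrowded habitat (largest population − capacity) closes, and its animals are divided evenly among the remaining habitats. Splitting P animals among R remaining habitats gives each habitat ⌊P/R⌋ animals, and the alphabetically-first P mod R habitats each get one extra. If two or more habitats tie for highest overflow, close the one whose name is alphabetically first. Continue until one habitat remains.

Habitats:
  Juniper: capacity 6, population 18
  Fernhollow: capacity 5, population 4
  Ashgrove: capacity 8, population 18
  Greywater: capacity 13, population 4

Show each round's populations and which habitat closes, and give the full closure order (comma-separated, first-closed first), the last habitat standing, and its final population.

Closure order: Juniper, Ashgrove, Fernhollow
Last habitat: Greywater with 44 animals

Round 1: Ashgrove=18 Fernhollow=4 Greywater=4 Juniper=18 → close Juniper (overflow 12)
  18÷3 = 6 each, +1 to first 0
Round 2: Ashgrove=24 Fernhollow=10 Greywater=10 → close Ashgrove (overflow 16)
  24÷2 = 12 each, +1 to first 0
Round 3: Fernhollow=22 Greywater=22 → close Fernhollow (overflow 17)
  22÷1 = 22 each, +1 to first 0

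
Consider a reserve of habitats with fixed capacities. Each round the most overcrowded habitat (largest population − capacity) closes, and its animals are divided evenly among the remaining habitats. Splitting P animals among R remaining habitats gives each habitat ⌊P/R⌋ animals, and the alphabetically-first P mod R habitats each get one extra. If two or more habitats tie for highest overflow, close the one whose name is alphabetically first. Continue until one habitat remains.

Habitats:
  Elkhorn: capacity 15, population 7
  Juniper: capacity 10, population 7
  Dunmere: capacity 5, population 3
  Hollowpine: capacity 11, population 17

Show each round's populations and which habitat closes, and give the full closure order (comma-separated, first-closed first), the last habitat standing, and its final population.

Closure order: Hollowpine, Dunmere, Juniper
Last habitat: Elkhorn with 34 animals

Round 1: Dunmere=3 Elkhorn=7 Hollowpine=17 Juniper=7 → close Hollowpine (overflow 6)
  17÷3 = 5 each, +1 to first 2
Round 2: Dunmere=9 Elkhorn=13 Juniper=12 → close Dunmere (overflow 4)
  9÷2 = 4 each, +1 to first 1
Round 3: Elkhorn=18 Juniper=16 → close Juniper (overflow 6)
  16÷1 = 16 each, +1 to first 0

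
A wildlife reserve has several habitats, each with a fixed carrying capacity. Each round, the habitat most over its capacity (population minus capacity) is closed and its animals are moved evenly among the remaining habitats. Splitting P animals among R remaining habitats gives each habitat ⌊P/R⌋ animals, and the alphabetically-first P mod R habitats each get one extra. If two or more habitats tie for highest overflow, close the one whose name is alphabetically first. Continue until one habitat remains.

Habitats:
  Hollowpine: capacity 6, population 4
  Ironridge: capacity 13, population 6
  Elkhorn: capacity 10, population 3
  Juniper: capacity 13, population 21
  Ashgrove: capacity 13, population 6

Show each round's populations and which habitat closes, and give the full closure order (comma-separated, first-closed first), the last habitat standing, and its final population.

Closure order: Juniper, Hollowpine, Ashgrove, Elkhorn
Last habitat: Ironridge with 40 animals

Round 1: Ashgrove=6 Elkhorn=3 Hollowpine=4 Ironridge=6 Juniper=21 → close Juniper (overflow 8)
  21÷4 = 5 each, +1 to first 1
Round 2: Ashgrove=12 Elkhorn=8 Hollowpine=9 Ironridge=11 → close Hollowpine (overflow 3)
  9÷3 = 3 each, +1 to first 0
Round 3: Ashgrove=15 Elkhorn=11 Ironridge=14 → close Ashgrove (overflow 2)
  15÷2 = 7 each, +1 to first 1
Round 4: Elkhorn=19 Ironridge=21 → close Elkhorn (overflow 9)
  19÷1 = 19 each, +1 to first 0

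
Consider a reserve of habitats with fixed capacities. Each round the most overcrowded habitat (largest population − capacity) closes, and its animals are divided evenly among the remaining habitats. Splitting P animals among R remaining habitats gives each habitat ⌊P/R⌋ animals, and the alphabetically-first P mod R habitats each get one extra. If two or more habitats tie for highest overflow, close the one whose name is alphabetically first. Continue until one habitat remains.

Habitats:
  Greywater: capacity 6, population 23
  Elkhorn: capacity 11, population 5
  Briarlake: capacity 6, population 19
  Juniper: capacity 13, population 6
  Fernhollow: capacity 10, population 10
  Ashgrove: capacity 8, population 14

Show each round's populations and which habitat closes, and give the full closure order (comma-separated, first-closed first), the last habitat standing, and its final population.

Closure order: Greywater, Briarlake, Ashgrove, Fernhollow, Elkhorn
Last habitat: Juniper with 77 animals

Round 1: Ashgrove=14 Briarlake=19 Elkhorn=5 Fernhollow=10 Greywater=23 Juniper=6 → close Greywater (overflow 17)
  23÷5 = 4 each, +1 to first 3
Round 2: Ashgrove=19 Briarlake=24 Elkhorn=10 Fernhollow=14 Juniper=10 → close Briarlake (overflow 18)
  24÷4 = 6 each, +1 to first 0
Round 3: Ashgrove=25 Elkhorn=16 Fernhollow=20 Juniper=16 → close Ashgrove (overflow 17)
  25÷3 = 8 each, +1 to first 1
Round 4: Elkhorn=25 Fernhollow=28 Juniper=24 → close Fernhollow (overflow 18)
  28÷2 = 14 each, +1 to first 0
Round 5: Elkhorn=39 Juniper=38 → close Elkhorn (overflow 28)
  39÷1 = 39 each, +1 to first 0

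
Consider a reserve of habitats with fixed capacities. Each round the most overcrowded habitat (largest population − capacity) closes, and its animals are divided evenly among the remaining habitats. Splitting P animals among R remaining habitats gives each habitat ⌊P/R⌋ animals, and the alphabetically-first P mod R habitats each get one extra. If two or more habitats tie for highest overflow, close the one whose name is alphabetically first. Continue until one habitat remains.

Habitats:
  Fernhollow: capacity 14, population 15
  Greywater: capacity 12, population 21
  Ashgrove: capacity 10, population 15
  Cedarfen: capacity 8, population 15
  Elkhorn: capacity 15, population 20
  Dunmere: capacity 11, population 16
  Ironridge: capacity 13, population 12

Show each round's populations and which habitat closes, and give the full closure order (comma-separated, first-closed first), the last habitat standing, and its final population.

Closure order: Greywater, Cedarfen, Ashgrove, Dunmere, Elkhorn, Fernhollow
Last habitat: Ironridge with 114 animals

Round 1: Ashgrove=15 Cedarfen=15 Dunmere=16 Elkhorn=20 Fernhollow=15 Greywater=21 Ironridge=12 → close Greywater (overflow 9)
  21÷6 = 3 each, +1 to first 3
Round 2: Ashgrove=19 Cedarfen=19 Dunmere=20 Elkhorn=23 Fernhollow=18 Ironridge=15 → close Cedarfen (overflow 11)
  19÷5 = 3 each, +1 to first 4
Round 3: Ashgrove=23 Dunmere=24 Elkhorn=27 Fernhollow=22 Ironridge=18 → close Ashgrove (overflow 13)
  23÷4 = 5 each, +1 to first 3
Round 4: Dunmere=30 Elkhorn=33 Fernhollow=28 Ironridge=23 → close Dunmere (overflow 19)
  30÷3 = 10 each, +1 to first 0
Round 5: Elkhorn=43 Fernhollow=38 Ironridge=33 → close Elkhorn (overflow 28)
  43÷2 = 21 each, +1 to first 1
Round 6: Fernhollow=60 Ironridge=54 → close Fernhollow (overflow 46)
  60÷1 = 60 each, +1 to first 0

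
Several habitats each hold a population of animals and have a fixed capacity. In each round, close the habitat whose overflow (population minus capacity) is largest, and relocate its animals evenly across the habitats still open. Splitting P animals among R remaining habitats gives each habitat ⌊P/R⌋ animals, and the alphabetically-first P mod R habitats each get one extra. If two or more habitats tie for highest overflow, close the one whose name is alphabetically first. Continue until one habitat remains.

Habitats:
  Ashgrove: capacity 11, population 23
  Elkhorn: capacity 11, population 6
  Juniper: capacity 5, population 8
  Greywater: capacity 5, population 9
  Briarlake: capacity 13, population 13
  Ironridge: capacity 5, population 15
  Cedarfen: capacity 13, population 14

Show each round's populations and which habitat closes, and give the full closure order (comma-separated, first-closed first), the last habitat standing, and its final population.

Closure order: Ashgrove, Ironridge, Greywater, Briarlake, Cedarfen, Juniper
Last habitat: Elkhorn with 88 animals

Round 1: Ashgrove=23 Briarlake=13 Cedarfen=14 Elkhorn=6 Greywater=9 Ironridge=15 Juniper=8 → close Ashgrove (overflow 12)
  23÷6 = 3 each, +1 to first 5
Round 2: Briarlake=17 Cedarfen=18 Elkhorn=10 Greywater=13 Ironridge=19 Juniper=11 → close Ironridge (overflow 14)
  19÷5 = 3 each, +1 to first 4
Round 3: Briarlake=21 Cedarfen=22 Elkhorn=14 Greywater=17 Juniper=14 → close Greywater (overflow 12)
  17÷4 = 4 each, +1 to first 1
Round 4: Briarlake=26 Cedarfen=26 Elkhorn=18 Juniper=18 → close Briarlake (overflow 13)
  26÷3 = 8 each, +1 to first 2
Round 5: Cedarfen=35 Elkhorn=27 Juniper=26 → close Cedarfen (overflow 22)
  35÷2 = 17 each, +1 to first 1
Round 6: Elkhorn=45 Juniper=43 → close Juniper (overflow 38)
  43÷1 = 43 each, +1 to first 0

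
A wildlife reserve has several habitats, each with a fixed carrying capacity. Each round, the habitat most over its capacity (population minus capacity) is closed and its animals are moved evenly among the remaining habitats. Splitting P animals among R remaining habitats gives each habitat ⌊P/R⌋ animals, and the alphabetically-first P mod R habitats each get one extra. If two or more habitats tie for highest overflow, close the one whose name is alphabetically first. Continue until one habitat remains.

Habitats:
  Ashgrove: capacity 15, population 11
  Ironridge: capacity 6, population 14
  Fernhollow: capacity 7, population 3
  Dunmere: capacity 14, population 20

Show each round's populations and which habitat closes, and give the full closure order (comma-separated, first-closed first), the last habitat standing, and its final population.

Round 1: Ashgrove=11 Dunmere=20 Fernhollow=3 Ironridge=14 → close Ironridge (overflow 8)
  14÷3 = 4 each, +1 to first 2
Round 2: Ashgrove=16 Dunmere=25 Fernhollow=7 → close Dunmere (overflow 11)
  25÷2 = 12 each, +1 to first 1
Round 3: Ashgrove=29 Fernhollow=19 → close Ashgrove (overflow 14)
  29÷1 = 29 each, +1 to first 0

Closure order: Ironridge, Dunmere, Ashgrove
Last habitat: Fernhollow with 48 animals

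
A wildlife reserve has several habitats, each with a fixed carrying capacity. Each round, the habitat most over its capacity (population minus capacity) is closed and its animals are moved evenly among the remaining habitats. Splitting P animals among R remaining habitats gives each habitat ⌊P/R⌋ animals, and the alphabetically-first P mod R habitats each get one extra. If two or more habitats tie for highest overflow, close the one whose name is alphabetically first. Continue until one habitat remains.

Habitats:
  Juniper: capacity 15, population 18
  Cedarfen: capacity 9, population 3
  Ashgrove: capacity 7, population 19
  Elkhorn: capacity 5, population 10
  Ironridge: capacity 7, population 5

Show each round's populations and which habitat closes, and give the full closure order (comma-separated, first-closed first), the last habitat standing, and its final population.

Round 1: Ashgrove=19 Cedarfen=3 Elkhorn=10 Ironridge=5 Juniper=18 → close Ashgrove (overflow 12)
  19÷4 = 4 each, +1 to first 3
Round 2: Cedarfen=8 Elkhorn=15 Ironridge=10 Juniper=22 → close Elkhorn (overflow 10)
  15÷3 = 5 each, +1 to first 0
Round 3: Cedarfen=13 Ironridge=15 Juniper=27 → close Juniper (overflow 12)
  27÷2 = 13 each, +1 to first 1
Round 4: Cedarfen=27 Ironridge=28 → close Ironridge (overflow 21)
  28÷1 = 28 each, +1 to first 0

Closure order: Ashgrove, Elkhorn, Juniper, Ironridge
Last habitat: Cedarfen with 55 animals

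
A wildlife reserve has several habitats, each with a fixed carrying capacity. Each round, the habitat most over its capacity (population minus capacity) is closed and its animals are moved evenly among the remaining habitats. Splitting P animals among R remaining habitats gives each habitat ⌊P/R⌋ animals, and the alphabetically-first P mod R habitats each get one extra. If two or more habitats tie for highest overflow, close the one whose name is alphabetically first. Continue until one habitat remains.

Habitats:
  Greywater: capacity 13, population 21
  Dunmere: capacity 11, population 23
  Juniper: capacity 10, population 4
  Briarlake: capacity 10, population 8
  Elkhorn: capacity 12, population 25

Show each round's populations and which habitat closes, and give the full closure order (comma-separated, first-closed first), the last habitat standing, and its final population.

Closure order: Elkhorn, Dunmere, Greywater, Briarlake
Last habitat: Juniper with 81 animals

Round 1: Briarlake=8 Dunmere=23 Elkhorn=25 Greywater=21 Juniper=4 → close Elkhorn (overflow 13)
  25÷4 = 6 each, +1 to first 1
Round 2: Briarlake=15 Dunmere=29 Greywater=27 Juniper=10 → close Dunmere (overflow 18)
  29÷3 = 9 each, +1 to first 2
Round 3: Briarlake=25 Greywater=37 Juniper=19 → close Greywater (overflow 24)
  37÷2 = 18 each, +1 to first 1
Round 4: Briarlake=44 Juniper=37 → close Briarlake (overflow 34)
  44÷1 = 44 each, +1 to first 0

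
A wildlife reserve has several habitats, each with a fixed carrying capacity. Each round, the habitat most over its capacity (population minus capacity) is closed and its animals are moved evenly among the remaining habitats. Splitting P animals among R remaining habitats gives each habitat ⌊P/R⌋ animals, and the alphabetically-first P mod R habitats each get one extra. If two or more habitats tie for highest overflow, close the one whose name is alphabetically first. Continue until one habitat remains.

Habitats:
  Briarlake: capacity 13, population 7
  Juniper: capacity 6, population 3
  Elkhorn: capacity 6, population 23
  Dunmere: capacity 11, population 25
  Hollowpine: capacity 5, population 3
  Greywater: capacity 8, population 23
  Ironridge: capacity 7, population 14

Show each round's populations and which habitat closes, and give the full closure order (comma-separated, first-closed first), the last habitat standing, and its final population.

Round 1: Briarlake=7 Dunmere=25 Elkhorn=23 Greywater=23 Hollowpine=3 Ironridge=14 Juniper=3 → close Elkhorn (overflow 17)
  23÷6 = 3 each, +1 to first 5
Round 2: Briarlake=11 Dunmere=29 Greywater=27 Hollowpine=7 Ironridge=18 Juniper=6 → close Greywater (overflow 19)
  27÷5 = 5 each, +1 to first 2
Round 3: Briarlake=17 Dunmere=35 Hollowpine=12 Ironridge=23 Juniper=11 → close Dunmere (overflow 24)
  35÷4 = 8 each, +1 to first 3
Round 4: Briarlake=26 Hollowpine=21 Ironridge=32 Juniper=19 → close Ironridge (overflow 25)
  32÷3 = 10 each, +1 to first 2
Round 5: Briarlake=37 Hollowpine=32 Juniper=29 → close Hollowpine (overflow 27)
  32÷2 = 16 each, +1 to first 0
Round 6: Briarlake=53 Juniper=45 → close Briarlake (overflow 40)
  53÷1 = 53 each, +1 to first 0

Closure order: Elkhorn, Greywater, Dunmere, Ironridge, Hollowpine, Briarlake
Last habitat: Juniper with 98 animals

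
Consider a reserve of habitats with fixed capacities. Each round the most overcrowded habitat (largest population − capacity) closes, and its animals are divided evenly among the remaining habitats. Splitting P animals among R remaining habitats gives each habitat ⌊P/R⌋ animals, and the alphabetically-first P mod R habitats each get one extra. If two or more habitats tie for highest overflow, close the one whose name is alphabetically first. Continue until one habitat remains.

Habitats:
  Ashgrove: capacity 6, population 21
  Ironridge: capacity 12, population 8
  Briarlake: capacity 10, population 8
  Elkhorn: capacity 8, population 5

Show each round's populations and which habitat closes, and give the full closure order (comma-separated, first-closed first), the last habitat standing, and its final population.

Round 1: Ashgrove=21 Briarlake=8 Elkhorn=5 Ironridge=8 → close Ashgrove (overflow 15)
  21÷3 = 7 each, +1 to first 0
Round 2: Briarlake=15 Elkhorn=12 Ironridge=15 → close Briarlake (overflow 5)
  15÷2 = 7 each, +1 to first 1
Round 3: Elkhorn=20 Ironridge=22 → close Elkhorn (overflow 12)
  20÷1 = 20 each, +1 to first 0

Closure order: Ashgrove, Briarlake, Elkhorn
Last habitat: Ironridge with 42 animals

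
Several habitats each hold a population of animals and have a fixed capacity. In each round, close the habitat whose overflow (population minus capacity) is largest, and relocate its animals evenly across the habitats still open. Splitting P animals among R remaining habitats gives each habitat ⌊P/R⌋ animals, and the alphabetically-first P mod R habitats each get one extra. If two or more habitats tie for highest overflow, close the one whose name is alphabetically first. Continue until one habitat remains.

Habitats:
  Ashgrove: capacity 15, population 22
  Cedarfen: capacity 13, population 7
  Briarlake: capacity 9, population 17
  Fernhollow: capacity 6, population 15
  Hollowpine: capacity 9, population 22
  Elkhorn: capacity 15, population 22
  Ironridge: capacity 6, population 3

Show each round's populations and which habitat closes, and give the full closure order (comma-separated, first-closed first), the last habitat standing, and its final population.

Closure order: Hollowpine, Briarlake, Ashgrove, Fernhollow, Elkhorn, Ironridge
Last habitat: Cedarfen with 108 animals

Round 1: Ashgrove=22 Briarlake=17 Cedarfen=7 Elkhorn=22 Fernhollow=15 Hollowpine=22 Ironridge=3 → close Hollowpine (overflow 13)
  22÷6 = 3 each, +1 to first 4
Round 2: Ashgrove=26 Briarlake=21 Cedarfen=11 Elkhorn=26 Fernhollow=18 Ironridge=6 → close Briarlake (overflow 12)
  21÷5 = 4 each, +1 to first 1
Round 3: Ashgrove=31 Cedarfen=15 Elkhorn=30 Fernhollow=22 Ironridge=10 → close Ashgrove (overflow 16)
  31÷4 = 7 each, +1 to first 3
Round 4: Cedarfen=23 Elkhorn=38 Fernhollow=30 Ironridge=17 → close Fernhollow (overflow 24)
  30÷3 = 10 each, +1 to first 0
Round 5: Cedarfen=33 Elkhorn=48 Ironridge=27 → close Elkhorn (overflow 33)
  48÷2 = 24 each, +1 to first 0
Round 6: Cedarfen=57 Ironridge=51 → close Ironridge (overflow 45)
  51÷1 = 51 each, +1 to first 0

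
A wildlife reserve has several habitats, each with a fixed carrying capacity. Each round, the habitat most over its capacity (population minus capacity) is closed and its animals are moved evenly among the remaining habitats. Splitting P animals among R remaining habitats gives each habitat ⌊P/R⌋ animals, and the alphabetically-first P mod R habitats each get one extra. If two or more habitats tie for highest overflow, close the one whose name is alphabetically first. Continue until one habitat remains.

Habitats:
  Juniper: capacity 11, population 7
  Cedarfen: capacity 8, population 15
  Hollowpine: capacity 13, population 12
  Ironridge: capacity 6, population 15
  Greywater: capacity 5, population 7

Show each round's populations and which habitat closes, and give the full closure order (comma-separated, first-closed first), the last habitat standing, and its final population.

Round 1: Cedarfen=15 Greywater=7 Hollowpine=12 Ironridge=15 Juniper=7 → close Ironridge (overflow 9)
  15÷4 = 3 each, +1 to first 3
Round 2: Cedarfen=19 Greywater=11 Hollowpine=16 Juniper=10 → close Cedarfen (overflow 11)
  19÷3 = 6 each, +1 to first 1
Round 3: Greywater=18 Hollowpine=22 Juniper=16 → close Greywater (overflow 13)
  18÷2 = 9 each, +1 to first 0
Round 4: Hollowpine=31 Juniper=25 → close Hollowpine (overflow 18)
  31÷1 = 31 each, +1 to first 0

Closure order: Ironridge, Cedarfen, Greywater, Hollowpine
Last habitat: Juniper with 56 animals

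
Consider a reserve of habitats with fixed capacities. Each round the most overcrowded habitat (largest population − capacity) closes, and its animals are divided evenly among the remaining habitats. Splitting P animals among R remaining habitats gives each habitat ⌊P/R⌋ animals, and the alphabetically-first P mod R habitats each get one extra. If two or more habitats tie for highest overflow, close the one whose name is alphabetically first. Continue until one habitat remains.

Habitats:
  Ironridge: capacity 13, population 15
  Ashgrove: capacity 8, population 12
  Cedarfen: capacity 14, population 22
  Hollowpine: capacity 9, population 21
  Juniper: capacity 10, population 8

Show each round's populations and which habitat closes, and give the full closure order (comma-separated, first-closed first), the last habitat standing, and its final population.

Closure order: Hollowpine, Cedarfen, Ashgrove, Ironridge
Last habitat: Juniper with 78 animals

Round 1: Ashgrove=12 Cedarfen=22 Hollowpine=21 Ironridge=15 Juniper=8 → close Hollowpine (overflow 12)
  21÷4 = 5 each, +1 to first 1
Round 2: Ashgrove=18 Cedarfen=27 Ironridge=20 Juniper=13 → close Cedarfen (overflow 13)
  27÷3 = 9 each, +1 to first 0
Round 3: Ashgrove=27 Ironridge=29 Juniper=22 → close Ashgrove (overflow 19)
  27÷2 = 13 each, +1 to first 1
Round 4: Ironridge=43 Juniper=35 → close Ironridge (overflow 30)
  43÷1 = 43 each, +1 to first 0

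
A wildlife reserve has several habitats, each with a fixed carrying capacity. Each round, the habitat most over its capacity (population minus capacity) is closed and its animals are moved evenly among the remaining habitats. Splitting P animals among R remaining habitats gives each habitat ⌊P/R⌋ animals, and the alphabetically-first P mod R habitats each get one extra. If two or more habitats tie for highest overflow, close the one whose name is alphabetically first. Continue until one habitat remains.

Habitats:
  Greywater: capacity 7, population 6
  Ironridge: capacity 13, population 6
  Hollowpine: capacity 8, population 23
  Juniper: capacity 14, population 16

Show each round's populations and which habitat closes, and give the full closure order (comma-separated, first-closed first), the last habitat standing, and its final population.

Closure order: Hollowpine, Juniper, Greywater
Last habitat: Ironridge with 51 animals

Round 1: Greywater=6 Hollowpine=23 Ironridge=6 Juniper=16 → close Hollowpine (overflow 15)
  23÷3 = 7 each, +1 to first 2
Round 2: Greywater=14 Ironridge=14 Juniper=23 → close Juniper (overflow 9)
  23÷2 = 11 each, +1 to first 1
Round 3: Greywater=26 Ironridge=25 → close Greywater (overflow 19)
  26÷1 = 26 each, +1 to first 0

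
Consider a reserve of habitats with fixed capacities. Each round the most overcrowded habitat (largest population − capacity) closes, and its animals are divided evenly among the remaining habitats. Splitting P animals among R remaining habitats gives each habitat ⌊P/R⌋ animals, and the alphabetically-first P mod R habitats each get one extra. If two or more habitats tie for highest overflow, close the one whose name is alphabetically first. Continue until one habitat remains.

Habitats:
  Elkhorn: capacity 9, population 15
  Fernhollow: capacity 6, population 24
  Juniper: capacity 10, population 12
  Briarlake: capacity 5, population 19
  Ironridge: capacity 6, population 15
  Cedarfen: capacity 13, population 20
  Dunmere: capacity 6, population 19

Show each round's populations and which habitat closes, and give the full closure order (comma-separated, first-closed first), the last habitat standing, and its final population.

Closure order: Fernhollow, Briarlake, Dunmere, Ironridge, Cedarfen, Elkhorn
Last habitat: Juniper with 124 animals

Round 1: Briarlake=19 Cedarfen=20 Dunmere=19 Elkhorn=15 Fernhollow=24 Ironridge=15 Juniper=12 → close Fernhollow (overflow 18)
  24÷6 = 4 each, +1 to first 0
Round 2: Briarlake=23 Cedarfen=24 Dunmere=23 Elkhorn=19 Ironridge=19 Juniper=16 → close Briarlake (overflow 18)
  23÷5 = 4 each, +1 to first 3
Round 3: Cedarfen=29 Dunmere=28 Elkhorn=24 Ironridge=23 Juniper=20 → close Dunmere (overflow 22)
  28÷4 = 7 each, +1 to first 0
Round 4: Cedarfen=36 Elkhorn=31 Ironridge=30 Juniper=27 → close Ironridge (overflow 24)
  30÷3 = 10 each, +1 to first 0
Round 5: Cedarfen=46 Elkhorn=41 Juniper=37 → close Cedarfen (overflow 33)
  46÷2 = 23 each, +1 to first 0
Round 6: Elkhorn=64 Juniper=60 → close Elkhorn (overflow 55)
  64÷1 = 64 each, +1 to first 0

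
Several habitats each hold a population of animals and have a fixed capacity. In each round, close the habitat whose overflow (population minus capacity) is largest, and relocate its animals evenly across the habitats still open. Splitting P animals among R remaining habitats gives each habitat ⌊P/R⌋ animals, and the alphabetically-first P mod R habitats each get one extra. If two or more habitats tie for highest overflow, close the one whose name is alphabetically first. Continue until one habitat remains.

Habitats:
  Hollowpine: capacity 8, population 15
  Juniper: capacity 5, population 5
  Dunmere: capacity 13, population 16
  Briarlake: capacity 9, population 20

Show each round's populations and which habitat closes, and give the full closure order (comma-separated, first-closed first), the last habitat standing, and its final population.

Closure order: Briarlake, Hollowpine, Dunmere
Last habitat: Juniper with 56 animals

Round 1: Briarlake=20 Dunmere=16 Hollowpine=15 Juniper=5 → close Briarlake (overflow 11)
  20÷3 = 6 each, +1 to first 2
Round 2: Dunmere=23 Hollowpine=22 Juniper=11 → close Hollowpine (overflow 14)
  22÷2 = 11 each, +1 to first 0
Round 3: Dunmere=34 Juniper=22 → close Dunmere (overflow 21)
  34÷1 = 34 each, +1 to first 0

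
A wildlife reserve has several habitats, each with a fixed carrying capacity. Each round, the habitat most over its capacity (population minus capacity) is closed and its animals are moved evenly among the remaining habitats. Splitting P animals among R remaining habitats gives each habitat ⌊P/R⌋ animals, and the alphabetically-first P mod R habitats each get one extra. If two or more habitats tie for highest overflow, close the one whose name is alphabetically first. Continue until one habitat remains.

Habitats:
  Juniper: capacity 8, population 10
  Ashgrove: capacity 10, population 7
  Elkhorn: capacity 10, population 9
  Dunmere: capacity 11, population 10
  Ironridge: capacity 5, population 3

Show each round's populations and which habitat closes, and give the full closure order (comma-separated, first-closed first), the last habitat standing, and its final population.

Round 1: Ashgrove=7 Dunmere=10 Elkhorn=9 Ironridge=3 Juniper=10 → close Juniper (overflow 2)
  10÷4 = 2 each, +1 to first 2
Round 2: Ashgrove=10 Dunmere=13 Elkhorn=11 Ironridge=5 → close Dunmere (overflow 2)
  13÷3 = 4 each, +1 to first 1
Round 3: Ashgrove=15 Elkhorn=15 Ironridge=9 → close Ashgrove (overflow 5)
  15÷2 = 7 each, +1 to first 1
Round 4: Elkhorn=23 Ironridge=16 → close Elkhorn (overflow 13)
  23÷1 = 23 each, +1 to first 0

Closure order: Juniper, Dunmere, Ashgrove, Elkhorn
Last habitat: Ironridge with 39 animals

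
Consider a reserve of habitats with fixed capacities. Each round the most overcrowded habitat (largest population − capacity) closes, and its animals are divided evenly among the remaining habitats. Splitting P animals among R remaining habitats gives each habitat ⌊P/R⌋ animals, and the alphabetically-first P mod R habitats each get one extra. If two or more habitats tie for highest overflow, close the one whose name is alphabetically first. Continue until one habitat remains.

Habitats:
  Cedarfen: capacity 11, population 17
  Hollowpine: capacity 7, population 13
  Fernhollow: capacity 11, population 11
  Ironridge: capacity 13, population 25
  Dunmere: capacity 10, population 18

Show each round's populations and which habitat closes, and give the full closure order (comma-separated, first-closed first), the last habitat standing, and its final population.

Closure order: Ironridge, Dunmere, Cedarfen, Hollowpine
Last habitat: Fernhollow with 84 animals

Round 1: Cedarfen=17 Dunmere=18 Fernhollow=11 Hollowpine=13 Ironridge=25 → close Ironridge (overflow 12)
  25÷4 = 6 each, +1 to first 1
Round 2: Cedarfen=24 Dunmere=24 Fernhollow=17 Hollowpine=19 → close Dunmere (overflow 14)
  24÷3 = 8 each, +1 to first 0
Round 3: Cedarfen=32 Fernhollow=25 Hollowpine=27 → close Cedarfen (overflow 21)
  32÷2 = 16 each, +1 to first 0
Round 4: Fernhollow=41 Hollowpine=43 → close Hollowpine (overflow 36)
  43÷1 = 43 each, +1 to first 0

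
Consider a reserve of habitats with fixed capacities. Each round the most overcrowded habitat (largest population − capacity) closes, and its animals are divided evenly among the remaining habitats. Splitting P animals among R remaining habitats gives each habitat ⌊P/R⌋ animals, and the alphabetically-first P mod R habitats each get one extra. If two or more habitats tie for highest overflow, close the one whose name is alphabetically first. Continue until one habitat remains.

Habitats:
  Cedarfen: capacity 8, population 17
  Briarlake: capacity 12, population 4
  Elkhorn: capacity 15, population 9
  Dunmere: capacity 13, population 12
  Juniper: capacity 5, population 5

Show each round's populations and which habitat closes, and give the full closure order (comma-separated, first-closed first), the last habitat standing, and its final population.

Closure order: Cedarfen, Juniper, Dunmere, Briarlake
Last habitat: Elkhorn with 47 animals

Round 1: Briarlake=4 Cedarfen=17 Dunmere=12 Elkhorn=9 Juniper=5 → close Cedarfen (overflow 9)
  17÷4 = 4 each, +1 to first 1
Round 2: Briarlake=9 Dunmere=16 Elkhorn=13 Juniper=9 → close Juniper (overflow 4)
  9÷3 = 3 each, +1 to first 0
Round 3: Briarlake=12 Dunmere=19 Elkhorn=16 → close Dunmere (overflow 6)
  19÷2 = 9 each, +1 to first 1
Round 4: Briarlake=22 Elkhorn=25 → close Briarlake (overflow 10)
  22÷1 = 22 each, +1 to first 0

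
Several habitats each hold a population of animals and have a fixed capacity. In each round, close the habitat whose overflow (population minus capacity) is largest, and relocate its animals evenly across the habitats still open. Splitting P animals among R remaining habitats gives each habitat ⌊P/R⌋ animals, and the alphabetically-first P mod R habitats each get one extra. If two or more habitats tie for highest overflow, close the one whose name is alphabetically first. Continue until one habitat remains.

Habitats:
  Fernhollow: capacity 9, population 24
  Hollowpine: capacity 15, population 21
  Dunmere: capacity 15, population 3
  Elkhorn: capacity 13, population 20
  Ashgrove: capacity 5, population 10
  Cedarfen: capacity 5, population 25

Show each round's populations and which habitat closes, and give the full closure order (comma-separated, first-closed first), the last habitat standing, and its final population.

Round 1: Ashgrove=10 Cedarfen=25 Dunmere=3 Elkhorn=20 Fernhollow=24 Hollowpine=21 → close Cedarfen (overflow 20)
  25÷5 = 5 each, +1 to first 0
Round 2: Ashgrove=15 Dunmere=8 Elkhorn=25 Fernhollow=29 Hollowpine=26 → close Fernhollow (overflow 20)
  29÷4 = 7 each, +1 to first 1
Round 3: Ashgrove=23 Dunmere=15 Elkhorn=32 Hollowpine=33 → close Elkhorn (overflow 19)
  32÷3 = 10 each, +1 to first 2
Round 4: Ashgrove=34 Dunmere=26 Hollowpine=43 → close Ashgrove (overflow 29)
  34÷2 = 17 each, +1 to first 0
Round 5: Dunmere=43 Hollowpine=60 → close Hollowpine (overflow 45)
  60÷1 = 60 each, +1 to first 0

Closure order: Cedarfen, Fernhollow, Elkhorn, Ashgrove, Hollowpine
Last habitat: Dunmere with 103 animals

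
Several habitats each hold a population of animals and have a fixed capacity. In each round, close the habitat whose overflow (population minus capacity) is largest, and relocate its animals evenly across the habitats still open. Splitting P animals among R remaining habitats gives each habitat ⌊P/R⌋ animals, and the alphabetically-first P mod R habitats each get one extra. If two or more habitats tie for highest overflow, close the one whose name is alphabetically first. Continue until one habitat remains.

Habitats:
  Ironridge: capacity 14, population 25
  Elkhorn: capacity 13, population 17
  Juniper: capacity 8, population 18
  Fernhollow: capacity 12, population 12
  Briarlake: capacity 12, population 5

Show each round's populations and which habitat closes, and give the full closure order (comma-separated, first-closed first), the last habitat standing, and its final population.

Round 1: Briarlake=5 Elkhorn=17 Fernhollow=12 Ironridge=25 Juniper=18 → close Ironridge (overflow 11)
  25÷4 = 6 each, +1 to first 1
Round 2: Briarlake=12 Elkhorn=23 Fernhollow=18 Juniper=24 → close Juniper (overflow 16)
  24÷3 = 8 each, +1 to first 0
Round 3: Briarlake=20 Elkhorn=31 Fernhollow=26 → close Elkhorn (overflow 18)
  31÷2 = 15 each, +1 to first 1
Round 4: Briarlake=36 Fernhollow=41 → close Fernhollow (overflow 29)
  41÷1 = 41 each, +1 to first 0

Closure order: Ironridge, Juniper, Elkhorn, Fernhollow
Last habitat: Briarlake with 77 animals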